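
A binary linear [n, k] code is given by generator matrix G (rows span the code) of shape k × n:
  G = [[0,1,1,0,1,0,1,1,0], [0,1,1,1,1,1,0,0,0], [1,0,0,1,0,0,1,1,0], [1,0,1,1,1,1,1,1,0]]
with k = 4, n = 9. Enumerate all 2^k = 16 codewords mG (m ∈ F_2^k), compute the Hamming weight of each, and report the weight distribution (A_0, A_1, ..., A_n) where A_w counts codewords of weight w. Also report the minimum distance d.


Weight distribution: A_0 = 1, A_2 = 2, A_3 = 2, A_4 = 5, A_5 = 4, A_7 = 2. Minimum distance d = 2.

Enumerate all 2^4 = 16 messages m ∈ F_2^4.
For each, compute codeword c = mG in F_2^9, then tally its weight.
  m = 0000 → c = 000000000, weight = 0.
  m = 1000 → c = 011010110, weight = 5.
  m = 0100 → c = 011111000, weight = 5.
  m = 1100 → c = 000101110, weight = 4.
  m = 0010 → c = 100100110, weight = 4.
  m = 1010 → c = 111110000, weight = 5.
  m = 0110 → c = 111011110, weight = 7.
  m = 1110 → c = 100001000, weight = 2.
  m = 0001 → c = 101111110, weight = 7.
  m = 1001 → c = 110101000, weight = 4.
  m = 0101 → c = 110000110, weight = 4.
  m = 1101 → c = 101010000, weight = 3.
  m = 0011 → c = 001011000, weight = 3.
  m = 1011 → c = 010001110, weight = 4.
  m = 0111 → c = 010100000, weight = 2.
  m = 1111 → c = 001110110, weight = 5.
Tally weights:
  weight 0: 1 codewords.
  weight 2: 2 codewords.
  weight 3: 2 codewords.
  weight 4: 5 codewords.
  weight 5: 4 codewords.
  weight 7: 2 codewords.
Minimum distance d = smallest w > 0 with A_w > 0 = 2.
Sanity: Σ A_w = 16 = 2^4 = 16 ✓.


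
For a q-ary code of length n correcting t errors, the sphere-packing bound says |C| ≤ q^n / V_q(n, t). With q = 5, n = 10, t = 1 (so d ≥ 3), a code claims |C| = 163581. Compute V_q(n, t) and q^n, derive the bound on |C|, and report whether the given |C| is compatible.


V_q(n, t) = 41, q^n = 9765625, Hamming bound = 238185, |C| = 163581 ≤ bound (satisfied).

Step 1: Compute V_q(n, t) = Σ_{j=0}^1 C(n, j) (q−1)^j.
  j = 0: C(10,0)·(4)^0 = 1·1 = 1.
  j = 1: C(10,1)·(4)^1 = 10·4 = 40.
  V_q(n, t) = 1 + 40 = 41.
Step 2: q^n = 5^10 = 9765625.
Step 3: Hamming bound ⌊q^n / V_q(n,t)⌋ = ⌊9765625/41⌋ = 238185.
Step 4: Compare |C| = 163581 to 238185: satisfied.
The claimed |C| lies below the Hamming bound.


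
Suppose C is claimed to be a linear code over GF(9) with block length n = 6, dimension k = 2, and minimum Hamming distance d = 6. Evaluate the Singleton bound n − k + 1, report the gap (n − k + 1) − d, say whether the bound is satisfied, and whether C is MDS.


Singleton RHS = n − k + 1 = 5, slack = -1, bound violated (no such code; not MDS).

Singleton bound: d ≤ n − k + 1.
Here n = 6, k = 2, so n − k + 1 = 5.
Given d = 6, check d ≤ 5: NO.
Slack = (n − k + 1) − d = -1.
The slack is negative: d = 6 exceeds n − k + 1 = 5 by 1, so the Singleton bound is violated and no linear [6, 2, 6]_9 code can exist. In particular it is not MDS (MDS requires d = n − k + 1 exactly).
Description: the claimed parameters are [6, 2, 6]_9; such a code would be impossible (violates the Singleton bound).


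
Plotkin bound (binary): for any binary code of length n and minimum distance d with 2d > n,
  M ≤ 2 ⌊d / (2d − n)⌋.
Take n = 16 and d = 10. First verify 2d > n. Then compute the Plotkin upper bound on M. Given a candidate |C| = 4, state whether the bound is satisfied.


Plotkin bound M ≤ 4; given |C| = 4 ≤ bound (satisfied).

Check applicability: 2d = 20, n = 16.
2d − n = 4 > 0, so Plotkin applies.
Compute d/(2d−n) = 10/4 ≈ 2.5000.
⌊d/(2d−n)⌋ = 2.
Plotkin bound: M ≤ 2·2 = 4.
Given |C| = 4, check: satisfied.
This |C| is at the Plotkin bound.


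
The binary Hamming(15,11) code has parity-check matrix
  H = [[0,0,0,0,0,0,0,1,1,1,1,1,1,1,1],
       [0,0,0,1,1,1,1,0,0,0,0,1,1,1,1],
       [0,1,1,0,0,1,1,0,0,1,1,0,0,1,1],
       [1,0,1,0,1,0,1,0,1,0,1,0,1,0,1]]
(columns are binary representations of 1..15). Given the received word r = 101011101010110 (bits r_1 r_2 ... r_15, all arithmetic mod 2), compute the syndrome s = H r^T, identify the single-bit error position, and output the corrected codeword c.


s = (0, 1, 1, 1)^T, error position = 7, corrected codeword c = 101011001010110

Compute s = H r^T mod 2 one row at a time:
  s_1 = 0 + 1 + 0 + 1 + 0 + 1 + 1 + 0 = 4 ≡ 0 (mod 2).
  s_2 = 0 + 1 + 1 + 1 + 0 + 1 + 1 + 0 = 5 ≡ 1 (mod 2).
  s_3 = 0 + 1 + 1 + 1 + 0 + 1 + 1 + 0 = 5 ≡ 1 (mod 2).
  s_4 = 1 + 1 + 1 + 1 + 1 + 1 + 1 + 0 = 7 ≡ 1 (mod 2).
s = (0, 1, 1, 1)^T — this equals column 7 of H (binary 0111), so error is at position 7.
Correct: flip bit 7 of r = 101011101010110 to get c = 101011001010110.


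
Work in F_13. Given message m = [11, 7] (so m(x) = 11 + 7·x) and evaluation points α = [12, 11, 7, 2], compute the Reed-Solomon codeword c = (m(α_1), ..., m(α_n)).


c = [4, 10, 8, 12]

Message polynomial: m(x) = 11 + 7·x (mod 13).
For each evaluation point α_i, compute m(α_i) mod 13:
  α_1 = 12: Horner steps 7 → 4, so m(12) = 4.
  α_2 = 11: Horner steps 7 → 10, so m(11) = 10.
  α_3 = 7: Horner steps 7 → 8, so m(7) = 8.
  α_4 = 2: Horner steps 7 → 12, so m(2) = 12.
Codeword c = [4, 10, 8, 12] ∈ F_13^4.


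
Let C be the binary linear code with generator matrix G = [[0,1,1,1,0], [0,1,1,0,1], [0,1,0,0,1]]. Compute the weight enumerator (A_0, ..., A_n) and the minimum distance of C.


Weight distribution: A_0 = 1, A_1 = 1, A_2 = 3, A_3 = 3. Minimum distance d = 1.

Enumerate all 2^3 = 8 messages m ∈ F_2^3.
For each, compute codeword c = mG in F_2^5, then tally its weight.
  m = 000 → c = 00000, weight = 0.
  m = 100 → c = 01110, weight = 3.
  m = 010 → c = 01101, weight = 3.
  m = 110 → c = 00011, weight = 2.
  m = 001 → c = 01001, weight = 2.
  m = 101 → c = 00111, weight = 3.
  m = 011 → c = 00100, weight = 1.
  m = 111 → c = 01010, weight = 2.
Tally weights:
  weight 0: 1 codewords.
  weight 1: 1 codewords.
  weight 2: 3 codewords.
  weight 3: 3 codewords.
Minimum distance d = smallest w > 0 with A_w > 0 = 1.
Sanity: Σ A_w = 8 = 2^3 = 8 ✓.


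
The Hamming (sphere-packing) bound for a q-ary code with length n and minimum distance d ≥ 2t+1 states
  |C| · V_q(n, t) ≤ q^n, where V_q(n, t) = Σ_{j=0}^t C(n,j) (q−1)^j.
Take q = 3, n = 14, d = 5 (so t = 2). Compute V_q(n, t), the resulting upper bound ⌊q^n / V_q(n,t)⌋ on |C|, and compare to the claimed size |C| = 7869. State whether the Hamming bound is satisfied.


V_q(n, t) = 393, q^n = 4782969, Hamming bound = 12170, |C| = 7869 ≤ bound (satisfied).

Step 1: Compute V_q(n, t) = Σ_{j=0}^2 C(n, j) (q−1)^j.
  j = 0: C(14,0)·(2)^0 = 1·1 = 1.
  j = 1: C(14,1)·(2)^1 = 14·2 = 28.
  j = 2: C(14,2)·(2)^2 = 91·4 = 364.
  V_q(n, t) = 1 + 28 + 364 = 393.
Step 2: q^n = 3^14 = 4782969.
Step 3: Hamming bound ⌊q^n / V_q(n,t)⌋ = ⌊4782969/393⌋ = 12170.
Step 4: Compare |C| = 7869 to 12170: satisfied.
The claimed |C| lies below the Hamming bound.


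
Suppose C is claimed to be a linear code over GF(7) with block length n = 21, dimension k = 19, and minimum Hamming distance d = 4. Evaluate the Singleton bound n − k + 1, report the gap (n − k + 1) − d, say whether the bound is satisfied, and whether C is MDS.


Singleton RHS = n − k + 1 = 3, slack = -1, bound violated (no such code; not MDS).

Singleton bound: d ≤ n − k + 1.
Here n = 21, k = 19, so n − k + 1 = 3.
Given d = 4, check d ≤ 3: NO.
Slack = (n − k + 1) − d = -1.
The slack is negative: d = 4 exceeds n − k + 1 = 3 by 1, so the Singleton bound is violated and no linear [21, 19, 4]_7 code can exist. In particular it is not MDS (MDS requires d = n − k + 1 exactly).
Description: the claimed parameters are [21, 19, 4]_7; such a code would be impossible (violates the Singleton bound).


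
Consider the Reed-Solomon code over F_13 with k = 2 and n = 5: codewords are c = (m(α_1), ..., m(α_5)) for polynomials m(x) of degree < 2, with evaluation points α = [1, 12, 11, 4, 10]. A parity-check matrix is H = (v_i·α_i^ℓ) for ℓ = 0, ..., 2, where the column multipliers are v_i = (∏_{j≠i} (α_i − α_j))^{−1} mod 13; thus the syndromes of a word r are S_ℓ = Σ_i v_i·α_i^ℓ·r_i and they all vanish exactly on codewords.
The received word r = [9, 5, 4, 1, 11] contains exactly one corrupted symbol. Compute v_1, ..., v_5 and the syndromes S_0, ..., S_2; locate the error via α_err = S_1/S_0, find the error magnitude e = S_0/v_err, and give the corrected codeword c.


S = (3, 10, 3), error at position 2, error magnitude e = 8, c = [9, 10, 4, 1, 11].

Step 1: column multipliers v_i = (∏_{j≠i}(α_i − α_j))^{−1} mod 13.
  i = 1 (α = 1): (1−12)(1−11)(1−4)(1−10) = (−11)·(−10)·(−3)·(−9) = 2970 ≡ 6, so v_1 = 6^{−1} = 11 (mod 13).
  i = 2 (α = 12): (12−1)(12−11)(12−4)(12−10) = 11·1·8·2 = 176 ≡ 7, so v_2 = 7^{−1} = 2 (mod 13).
  i = 3 (α = 11): (11−1)(11−12)(11−4)(11−10) = 10·(−1)·7·1 = −70 ≡ 8, so v_3 = 8^{−1} = 5 (mod 13).
  i = 4 (α = 4): (4−1)(4−12)(4−11)(4−10) = 3·(−8)·(−7)·(−6) = −1008 ≡ 6, so v_4 = 6^{−1} = 11 (mod 13).
  i = 5 (α = 10): (10−1)(10−12)(10−11)(10−4) = 9·(−2)·(−1)·6 = 108 ≡ 4, so v_5 = 4^{−1} = 10 (mod 13).
  v = [11, 2, 5, 11, 10].
Step 2: syndromes of r = [9, 5, 4, 1, 11] (all sums mod 13).
  S_0 = Σ v_i r_i = 11·9 + 2·5 + 5·4 + 11·1 + 10·11 = 250 ≡ 3.
  S_1 = Σ v_i α_i r_i = 11·1·9 + 2·12·5 + 5·11·4 + 11·4·1 + 10·10·11 = 1583 ≡ 10.
  α_i^2 mod 13 = [1, 1, 4, 3, 9].
  S_2 = Σ v_i α_i^2 r_i = 11·1·9 + 2·1·5 + 5·4·4 + 11·3·1 + 10·9·11 = 1212 ≡ 3.
  S = (3, 10, 3) ≠ 0, so r is not a codeword (an error is present).
Step 3: locate the error. For a single error e at position i, S_ℓ = v_i·e·α_i^ℓ, so α_err = S_1/S_0.
  S_0^{−1} = 3^{−1} = 9 (mod 13), so α_err = 10·9 = 90 ≡ 12 = α_2. Error position i = 2.
  Consistency check: S_2/S_1 = 3·4 = 12 ≡ 12 = α_err ✓ (single-error assumption holds).
Step 4: error magnitude e = S_0/v_2 = S_0·∏_{j≠2}(α_2 − α_j) = 3·7 = 21 ≡ 8 (mod 13).
Step 5: correct position 2: c_2 = r_2 − e = 5 − 8 ≡ 10 (mod 13). Hence c = [9, 10, 4, 1, 11].
  Check: interpolating c through the α_i gives m(x) = 3 + 6·x (degree < 2) with m(α_i) = c_i for every i, so c is indeed a codeword.


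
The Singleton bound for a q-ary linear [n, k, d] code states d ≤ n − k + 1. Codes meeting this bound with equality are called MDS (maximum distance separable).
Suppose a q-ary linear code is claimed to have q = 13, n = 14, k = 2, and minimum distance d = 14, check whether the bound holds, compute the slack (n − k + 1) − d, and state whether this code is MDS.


Singleton RHS = n − k + 1 = 13, slack = -1, bound violated (no such code; not MDS).

Singleton bound: d ≤ n − k + 1.
Here n = 14, k = 2, so n − k + 1 = 13.
Given d = 14, check d ≤ 13: NO.
Slack = (n − k + 1) − d = -1.
The slack is negative: d = 14 exceeds n − k + 1 = 13 by 1, so the Singleton bound is violated and no linear [14, 2, 14]_13 code can exist. In particular it is not MDS (MDS requires d = n − k + 1 exactly).
Description: the claimed parameters are [14, 2, 14]_13; such a code would be impossible (violates the Singleton bound).


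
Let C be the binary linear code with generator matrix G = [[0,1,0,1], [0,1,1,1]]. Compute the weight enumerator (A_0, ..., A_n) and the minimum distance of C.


Weight distribution: A_0 = 1, A_1 = 1, A_2 = 1, A_3 = 1. Minimum distance d = 1.

Enumerate all 2^2 = 4 messages m ∈ F_2^2.
For each, compute codeword c = mG in F_2^4, then tally its weight.
  m = 00 → c = 0000, weight = 0.
  m = 10 → c = 0101, weight = 2.
  m = 01 → c = 0111, weight = 3.
  m = 11 → c = 0010, weight = 1.
Tally weights:
  weight 0: 1 codewords.
  weight 1: 1 codewords.
  weight 2: 1 codewords.
  weight 3: 1 codewords.
Minimum distance d = smallest w > 0 with A_w > 0 = 1.
Sanity: Σ A_w = 4 = 2^2 = 4 ✓.


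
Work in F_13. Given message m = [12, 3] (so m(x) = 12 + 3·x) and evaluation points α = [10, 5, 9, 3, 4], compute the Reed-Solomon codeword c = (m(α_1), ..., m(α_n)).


c = [3, 1, 0, 8, 11]

Message polynomial: m(x) = 12 + 3·x (mod 13).
For each evaluation point α_i, compute m(α_i) mod 13:
  α_1 = 10: Horner steps 3 → 3, so m(10) = 3.
  α_2 = 5: Horner steps 3 → 1, so m(5) = 1.
  α_3 = 9: Horner steps 3 → 0, so m(9) = 0.
  α_4 = 3: Horner steps 3 → 8, so m(3) = 8.
  α_5 = 4: Horner steps 3 → 11, so m(4) = 11.
Codeword c = [3, 1, 0, 8, 11] ∈ F_13^5.


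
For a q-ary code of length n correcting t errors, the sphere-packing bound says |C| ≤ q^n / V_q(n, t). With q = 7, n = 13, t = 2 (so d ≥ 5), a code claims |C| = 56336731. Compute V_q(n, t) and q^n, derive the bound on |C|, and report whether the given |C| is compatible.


V_q(n, t) = 2887, q^n = 96889010407, Hamming bound = 33560446, |C| = 56336731 > bound (violated).

Step 1: Compute V_q(n, t) = Σ_{j=0}^2 C(n, j) (q−1)^j.
  j = 0: C(13,0)·(6)^0 = 1·1 = 1.
  j = 1: C(13,1)·(6)^1 = 13·6 = 78.
  j = 2: C(13,2)·(6)^2 = 78·36 = 2808.
  V_q(n, t) = 1 + 78 + 2808 = 2887.
Step 2: q^n = 7^13 = 96889010407.
Step 3: Hamming bound ⌊q^n / V_q(n,t)⌋ = ⌊96889010407/2887⌋ = 33560446.
Step 4: Compare |C| = 56336731 to 33560446: violated.
The claimed |C| lies above the Hamming bound, so no 7-ary code of length 13 with d ≥ 5 can have 56336731 codewords.


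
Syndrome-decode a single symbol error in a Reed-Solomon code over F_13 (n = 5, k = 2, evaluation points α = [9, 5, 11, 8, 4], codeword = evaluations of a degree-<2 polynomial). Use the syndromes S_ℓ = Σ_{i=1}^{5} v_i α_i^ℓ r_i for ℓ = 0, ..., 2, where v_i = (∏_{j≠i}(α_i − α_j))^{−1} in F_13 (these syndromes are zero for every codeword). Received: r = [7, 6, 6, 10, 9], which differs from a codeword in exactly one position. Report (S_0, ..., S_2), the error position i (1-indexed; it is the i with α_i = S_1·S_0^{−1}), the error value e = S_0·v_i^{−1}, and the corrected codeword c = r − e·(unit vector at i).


S = (1, 11, 4), error at position 3, error magnitude e = 5, c = [7, 6, 1, 10, 9].

Step 1: column multipliers v_i = (∏_{j≠i}(α_i − α_j))^{−1} mod 13.
  i = 1 (α = 9): (9−5)(9−11)(9−8)(9−4) = 4·(−2)·1·5 = −40 ≡ 12, so v_1 = 12^{−1} = 12 (mod 13).
  i = 2 (α = 5): (5−9)(5−11)(5−8)(5−4) = (−4)·(−6)·(−3)·1 = −72 ≡ 6, so v_2 = 6^{−1} = 11 (mod 13).
  i = 3 (α = 11): (11−9)(11−5)(11−8)(11−4) = 2·6·3·7 = 252 ≡ 5, so v_3 = 5^{−1} = 8 (mod 13).
  i = 4 (α = 8): (8−9)(8−5)(8−11)(8−4) = (−1)·3·(−3)·4 = 36 ≡ 10, so v_4 = 10^{−1} = 4 (mod 13).
  i = 5 (α = 4): (4−9)(4−5)(4−11)(4−8) = (−5)·(−1)·(−7)·(−4) = 140 ≡ 10, so v_5 = 10^{−1} = 4 (mod 13).
  v = [12, 11, 8, 4, 4].
Step 2: syndromes of r = [7, 6, 6, 10, 9] (all sums mod 13).
  S_0 = Σ v_i r_i = 12·7 + 11·6 + 8·6 + 4·10 + 4·9 = 274 ≡ 1.
  S_1 = Σ v_i α_i r_i = 12·9·7 + 11·5·6 + 8·11·6 + 4·8·10 + 4·4·9 = 2078 ≡ 11.
  α_i^2 mod 13 = [3, 12, 4, 12, 3].
  S_2 = Σ v_i α_i^2 r_i = 12·3·7 + 11·12·6 + 8·4·6 + 4·12·10 + 4·3·9 = 1824 ≡ 4.
  S = (1, 11, 4) ≠ 0, so r is not a codeword (an error is present).
Step 3: locate the error. For a single error e at position i, S_ℓ = v_i·e·α_i^ℓ, so α_err = S_1/S_0.
  S_0^{−1} = 1^{−1} = 1 (mod 13), so α_err = 11·1 = 11 ≡ 11 = α_3. Error position i = 3.
  Consistency check: S_2/S_1 = 4·6 = 24 ≡ 11 = α_err ✓ (single-error assumption holds).
Step 4: error magnitude e = S_0/v_3 = S_0·∏_{j≠3}(α_3 − α_j) = 1·5 = 5 ≡ 5 (mod 13).
Step 5: correct position 3: c_3 = r_3 − e = 6 − 5 ≡ 1 (mod 13). Hence c = [7, 6, 1, 10, 9].
  Check: interpolating c through the α_i gives m(x) = 8 + 10·x (degree < 2) with m(α_i) = c_i for every i, so c is indeed a codeword.


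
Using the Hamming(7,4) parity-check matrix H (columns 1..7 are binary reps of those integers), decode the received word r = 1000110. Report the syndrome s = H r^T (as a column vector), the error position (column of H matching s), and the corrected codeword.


s = (0, 1, 0)^T, error position = 2, corrected codeword c = 1100110

Compute s = H r^T mod 2 one row at a time:
  s_1 = 0 + 1 + 1 + 0 = 2 ≡ 0 (mod 2).
  s_2 = 0 + 0 + 1 + 0 = 1 ≡ 1 (mod 2).
  s_3 = 1 + 0 + 1 + 0 = 2 ≡ 0 (mod 2).
s = (0, 1, 0)^T — this equals column 2 of H (binary 010), so error is at position 2.
Correct: flip bit 2 of r = 1000110 to get c = 1100110.


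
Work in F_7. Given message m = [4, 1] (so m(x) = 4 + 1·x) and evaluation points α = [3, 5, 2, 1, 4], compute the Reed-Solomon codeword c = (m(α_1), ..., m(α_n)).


c = [0, 2, 6, 5, 1]

Message polynomial: m(x) = 4 + 1·x (mod 7).
For each evaluation point α_i, compute m(α_i) mod 7:
  α_1 = 3: Horner steps 1 → 0, so m(3) = 0.
  α_2 = 5: Horner steps 1 → 2, so m(5) = 2.
  α_3 = 2: Horner steps 1 → 6, so m(2) = 6.
  α_4 = 1: Horner steps 1 → 5, so m(1) = 5.
  α_5 = 4: Horner steps 1 → 1, so m(4) = 1.
Codeword c = [0, 2, 6, 5, 1] ∈ F_7^5.


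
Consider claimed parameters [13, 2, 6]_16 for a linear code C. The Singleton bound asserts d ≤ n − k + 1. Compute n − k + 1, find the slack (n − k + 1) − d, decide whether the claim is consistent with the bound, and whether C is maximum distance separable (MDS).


Singleton RHS = n − k + 1 = 12, slack = 6, bound satisfied, not MDS.

Singleton bound: d ≤ n − k + 1.
Here n = 13, k = 2, so n − k + 1 = 12.
Given d = 6, check d ≤ 12: YES.
Slack = (n − k + 1) − d = 6.
The code is NOT MDS (slack = 6 > 0).
Description: the claimed parameters are [13, 2, 6]_16; such a code would be non-MDS.


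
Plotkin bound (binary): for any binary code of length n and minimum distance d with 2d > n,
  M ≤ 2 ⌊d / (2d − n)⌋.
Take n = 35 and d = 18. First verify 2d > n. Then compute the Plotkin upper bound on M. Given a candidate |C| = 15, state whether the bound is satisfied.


Plotkin bound M ≤ 36; given |C| = 15 ≤ bound (satisfied).

Check applicability: 2d = 36, n = 35.
2d − n = 1 > 0, so Plotkin applies.
Compute d/(2d−n) = 18/1 ≈ 18.0000.
⌊d/(2d−n)⌋ = 18.
Plotkin bound: M ≤ 2·18 = 36.
Given |C| = 15, check: satisfied.
This |C| is below the Plotkin bound.


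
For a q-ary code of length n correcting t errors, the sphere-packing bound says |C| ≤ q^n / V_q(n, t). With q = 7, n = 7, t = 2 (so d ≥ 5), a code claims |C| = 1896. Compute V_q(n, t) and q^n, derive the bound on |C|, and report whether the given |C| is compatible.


V_q(n, t) = 799, q^n = 823543, Hamming bound = 1030, |C| = 1896 > bound (violated).

Step 1: Compute V_q(n, t) = Σ_{j=0}^2 C(n, j) (q−1)^j.
  j = 0: C(7,0)·(6)^0 = 1·1 = 1.
  j = 1: C(7,1)·(6)^1 = 7·6 = 42.
  j = 2: C(7,2)·(6)^2 = 21·36 = 756.
  V_q(n, t) = 1 + 42 + 756 = 799.
Step 2: q^n = 7^7 = 823543.
Step 3: Hamming bound ⌊q^n / V_q(n,t)⌋ = ⌊823543/799⌋ = 1030.
Step 4: Compare |C| = 1896 to 1030: violated.
The claimed |C| lies above the Hamming bound, so no 7-ary code of length 7 with d ≥ 5 can have 1896 codewords.


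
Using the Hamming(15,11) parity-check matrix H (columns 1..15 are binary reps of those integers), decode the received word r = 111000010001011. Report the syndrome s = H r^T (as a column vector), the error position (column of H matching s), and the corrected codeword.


s = (0, 1, 0, 1)^T, error position = 5, corrected codeword c = 111010010001011

Compute s = H r^T mod 2 one row at a time:
  s_1 = 1 + 0 + 0 + 0 + 1 + 0 + 1 + 1 = 4 ≡ 0 (mod 2).
  s_2 = 0 + 0 + 0 + 0 + 1 + 0 + 1 + 1 = 3 ≡ 1 (mod 2).
  s_3 = 1 + 1 + 0 + 0 + 0 + 0 + 1 + 1 = 4 ≡ 0 (mod 2).
  s_4 = 1 + 1 + 0 + 0 + 0 + 0 + 0 + 1 = 3 ≡ 1 (mod 2).
s = (0, 1, 0, 1)^T — this equals column 5 of H (binary 0101), so error is at position 5.
Correct: flip bit 5 of r = 111000010001011 to get c = 111010010001011.


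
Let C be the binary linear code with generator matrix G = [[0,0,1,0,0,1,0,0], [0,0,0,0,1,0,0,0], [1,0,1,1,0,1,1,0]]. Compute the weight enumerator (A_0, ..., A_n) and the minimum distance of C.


Weight distribution: A_0 = 1, A_1 = 1, A_2 = 1, A_3 = 2, A_4 = 1, A_5 = 1, A_6 = 1. Minimum distance d = 1.

Enumerate all 2^3 = 8 messages m ∈ F_2^3.
For each, compute codeword c = mG in F_2^8, then tally its weight.
  m = 000 → c = 00000000, weight = 0.
  m = 100 → c = 00100100, weight = 2.
  m = 010 → c = 00001000, weight = 1.
  m = 110 → c = 00101100, weight = 3.
  m = 001 → c = 10110110, weight = 5.
  m = 101 → c = 10010010, weight = 3.
  m = 011 → c = 10111110, weight = 6.
  m = 111 → c = 10011010, weight = 4.
Tally weights:
  weight 0: 1 codewords.
  weight 1: 1 codewords.
  weight 2: 1 codewords.
  weight 3: 2 codewords.
  weight 4: 1 codewords.
  weight 5: 1 codewords.
  weight 6: 1 codewords.
Minimum distance d = smallest w > 0 with A_w > 0 = 1.
Sanity: Σ A_w = 8 = 2^3 = 8 ✓.


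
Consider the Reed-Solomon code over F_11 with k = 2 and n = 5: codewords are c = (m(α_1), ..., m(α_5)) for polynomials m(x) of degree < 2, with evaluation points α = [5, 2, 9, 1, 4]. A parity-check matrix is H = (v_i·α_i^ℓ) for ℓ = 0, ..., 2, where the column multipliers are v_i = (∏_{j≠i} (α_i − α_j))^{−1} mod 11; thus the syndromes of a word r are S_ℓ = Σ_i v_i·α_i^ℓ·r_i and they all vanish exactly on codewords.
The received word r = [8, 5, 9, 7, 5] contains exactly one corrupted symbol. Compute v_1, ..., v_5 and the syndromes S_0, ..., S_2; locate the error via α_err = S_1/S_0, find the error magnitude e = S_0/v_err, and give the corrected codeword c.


S = (3, 6, 1), error at position 2, error magnitude e = 6, c = [8, 10, 9, 7, 5].

Step 1: column multipliers v_i = (∏_{j≠i}(α_i − α_j))^{−1} mod 11.
  i = 1 (α = 5): (5−2)(5−9)(5−1)(5−4) = 3·(−4)·4·1 = −48 ≡ 7, so v_1 = 7^{−1} = 8 (mod 11).
  i = 2 (α = 2): (2−5)(2−9)(2−1)(2−4) = (−3)·(−7)·1·(−2) = −42 ≡ 2, so v_2 = 2^{−1} = 6 (mod 11).
  i = 3 (α = 9): (9−5)(9−2)(9−1)(9−4) = 4·7·8·5 = 1120 ≡ 9, so v_3 = 9^{−1} = 5 (mod 11).
  i = 4 (α = 1): (1−5)(1−2)(1−9)(1−4) = (−4)·(−1)·(−8)·(−3) = 96 ≡ 8, so v_4 = 8^{−1} = 7 (mod 11).
  i = 5 (α = 4): (4−5)(4−2)(4−9)(4−1) = (−1)·2·(−5)·3 = 30 ≡ 8, so v_5 = 8^{−1} = 7 (mod 11).
  v = [8, 6, 5, 7, 7].
Step 2: syndromes of r = [8, 5, 9, 7, 5] (all sums mod 11).
  S_0 = Σ v_i r_i = 8·8 + 6·5 + 5·9 + 7·7 + 7·5 = 223 ≡ 3.
  S_1 = Σ v_i α_i r_i = 8·5·8 + 6·2·5 + 5·9·9 + 7·1·7 + 7·4·5 = 974 ≡ 6.
  α_i^2 mod 11 = [3, 4, 4, 1, 5].
  S_2 = Σ v_i α_i^2 r_i = 8·3·8 + 6·4·5 + 5·4·9 + 7·1·7 + 7·5·5 = 716 ≡ 1.
  S = (3, 6, 1) ≠ 0, so r is not a codeword (an error is present).
Step 3: locate the error. For a single error e at position i, S_ℓ = v_i·e·α_i^ℓ, so α_err = S_1/S_0.
  S_0^{−1} = 3^{−1} = 4 (mod 11), so α_err = 6·4 = 24 ≡ 2 = α_2. Error position i = 2.
  Consistency check: S_2/S_1 = 1·2 = 2 ≡ 2 = α_err ✓ (single-error assumption holds).
Step 4: error magnitude e = S_0/v_2 = S_0·∏_{j≠2}(α_2 − α_j) = 3·2 = 6 ≡ 6 (mod 11).
Step 5: correct position 2: c_2 = r_2 − e = 5 − 6 ≡ 10 (mod 11). Hence c = [8, 10, 9, 7, 5].
  Check: interpolating c through the α_i gives m(x) = 4 + 3·x (degree < 2) with m(α_i) = c_i for every i, so c is indeed a codeword.


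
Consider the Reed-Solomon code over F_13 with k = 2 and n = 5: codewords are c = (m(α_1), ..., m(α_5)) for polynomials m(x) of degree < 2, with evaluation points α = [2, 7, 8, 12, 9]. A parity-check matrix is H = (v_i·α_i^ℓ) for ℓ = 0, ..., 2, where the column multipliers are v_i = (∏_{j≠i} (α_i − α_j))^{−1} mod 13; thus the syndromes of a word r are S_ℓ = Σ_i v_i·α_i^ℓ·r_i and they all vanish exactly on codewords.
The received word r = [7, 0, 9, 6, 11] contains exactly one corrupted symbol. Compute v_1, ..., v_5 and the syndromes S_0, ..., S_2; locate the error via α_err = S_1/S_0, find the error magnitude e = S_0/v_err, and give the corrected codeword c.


S = (11, 8, 7), error at position 5, error magnitude e = 6, c = [7, 0, 9, 6, 5].

Step 1: column multipliers v_i = (∏_{j≠i}(α_i − α_j))^{−1} mod 13.
  i = 1 (α = 2): (2−7)(2−8)(2−12)(2−9) = (−5)·(−6)·(−10)·(−7) = 2100 ≡ 7, so v_1 = 7^{−1} = 2 (mod 13).
  i = 2 (α = 7): (7−2)(7−8)(7−12)(7−9) = 5·(−1)·(−5)·(−2) = −50 ≡ 2, so v_2 = 2^{−1} = 7 (mod 13).
  i = 3 (α = 8): (8−2)(8−7)(8−12)(8−9) = 6·1·(−4)·(−1) = 24 ≡ 11, so v_3 = 11^{−1} = 6 (mod 13).
  i = 4 (α = 12): (12−2)(12−7)(12−8)(12−9) = 10·5·4·3 = 600 ≡ 2, so v_4 = 2^{−1} = 7 (mod 13).
  i = 5 (α = 9): (9−2)(9−7)(9−8)(9−12) = 7·2·1·(−3) = −42 ≡ 10, so v_5 = 10^{−1} = 4 (mod 13).
  v = [2, 7, 6, 7, 4].
Step 2: syndromes of r = [7, 0, 9, 6, 11] (all sums mod 13).
  S_0 = Σ v_i r_i = 2·7 + 7·0 + 6·9 + 7·6 + 4·11 = 154 ≡ 11.
  S_1 = Σ v_i α_i r_i = 2·2·7 + 7·7·0 + 6·8·9 + 7·12·6 + 4·9·11 = 1360 ≡ 8.
  α_i^2 mod 13 = [4, 10, 12, 1, 3].
  S_2 = Σ v_i α_i^2 r_i = 2·4·7 + 7·10·0 + 6·12·9 + 7·1·6 + 4·3·11 = 878 ≡ 7.
  S = (11, 8, 7) ≠ 0, so r is not a codeword (an error is present).
Step 3: locate the error. For a single error e at position i, S_ℓ = v_i·e·α_i^ℓ, so α_err = S_1/S_0.
  S_0^{−1} = 11^{−1} = 6 (mod 13), so α_err = 8·6 = 48 ≡ 9 = α_5. Error position i = 5.
  Consistency check: S_2/S_1 = 7·5 = 35 ≡ 9 = α_err ✓ (single-error assumption holds).
Step 4: error magnitude e = S_0/v_5 = S_0·∏_{j≠5}(α_5 − α_j) = 11·10 = 110 ≡ 6 (mod 13).
Step 5: correct position 5: c_5 = r_5 − e = 11 − 6 ≡ 5 (mod 13). Hence c = [7, 0, 9, 6, 5].
  Check: interpolating c through the α_i gives m(x) = 2 + 9·x (degree < 2) with m(α_i) = c_i for every i, so c is indeed a codeword.


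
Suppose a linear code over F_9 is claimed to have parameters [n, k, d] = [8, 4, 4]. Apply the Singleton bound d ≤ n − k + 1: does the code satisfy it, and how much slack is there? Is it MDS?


Singleton RHS = n − k + 1 = 5, slack = 1, bound satisfied, not MDS.

Singleton bound: d ≤ n − k + 1.
Here n = 8, k = 4, so n − k + 1 = 5.
Given d = 4, check d ≤ 5: YES.
Slack = (n − k + 1) − d = 1.
The code is NOT MDS (slack = 1 > 0).
Description: the claimed parameters are [8, 4, 4]_9; such a code would be non-MDS.


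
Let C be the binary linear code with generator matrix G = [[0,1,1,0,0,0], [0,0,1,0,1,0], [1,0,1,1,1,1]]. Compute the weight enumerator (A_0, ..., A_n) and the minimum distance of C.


Weight distribution: A_0 = 1, A_2 = 3, A_3 = 1, A_5 = 3. Minimum distance d = 2.

Enumerate all 2^3 = 8 messages m ∈ F_2^3.
For each, compute codeword c = mG in F_2^6, then tally its weight.
  m = 000 → c = 000000, weight = 0.
  m = 100 → c = 011000, weight = 2.
  m = 010 → c = 001010, weight = 2.
  m = 110 → c = 010010, weight = 2.
  m = 001 → c = 101111, weight = 5.
  m = 101 → c = 110111, weight = 5.
  m = 011 → c = 100101, weight = 3.
  m = 111 → c = 111101, weight = 5.
Tally weights:
  weight 0: 1 codewords.
  weight 2: 3 codewords.
  weight 3: 1 codewords.
  weight 5: 3 codewords.
Minimum distance d = smallest w > 0 with A_w > 0 = 2.
Sanity: Σ A_w = 8 = 2^3 = 8 ✓.


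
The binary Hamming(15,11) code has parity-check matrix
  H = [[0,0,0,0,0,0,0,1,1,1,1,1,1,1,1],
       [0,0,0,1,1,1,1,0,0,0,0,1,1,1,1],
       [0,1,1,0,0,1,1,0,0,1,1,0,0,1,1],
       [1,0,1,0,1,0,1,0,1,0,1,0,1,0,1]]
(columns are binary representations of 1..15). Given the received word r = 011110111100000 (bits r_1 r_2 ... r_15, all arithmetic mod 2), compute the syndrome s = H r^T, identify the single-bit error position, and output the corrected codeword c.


s = (1, 1, 0, 0)^T, error position = 12, corrected codeword c = 011110111101000

Compute s = H r^T mod 2 one row at a time:
  s_1 = 1 + 1 + 1 + 0 + 0 + 0 + 0 + 0 = 3 ≡ 1 (mod 2).
  s_2 = 1 + 1 + 0 + 1 + 0 + 0 + 0 + 0 = 3 ≡ 1 (mod 2).
  s_3 = 1 + 1 + 0 + 1 + 1 + 0 + 0 + 0 = 4 ≡ 0 (mod 2).
  s_4 = 0 + 1 + 1 + 1 + 1 + 0 + 0 + 0 = 4 ≡ 0 (mod 2).
s = (1, 1, 0, 0)^T — this equals column 12 of H (binary 1100), so error is at position 12.
Correct: flip bit 12 of r = 011110111100000 to get c = 011110111101000.


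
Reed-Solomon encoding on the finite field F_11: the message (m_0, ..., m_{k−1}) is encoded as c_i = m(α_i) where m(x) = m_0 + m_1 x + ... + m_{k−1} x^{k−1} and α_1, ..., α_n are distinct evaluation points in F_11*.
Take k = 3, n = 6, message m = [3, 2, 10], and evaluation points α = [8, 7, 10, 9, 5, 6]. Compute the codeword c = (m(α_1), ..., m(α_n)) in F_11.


c = [10, 1, 0, 6, 10, 1]

Message polynomial: m(x) = 3 + 2·x + 10·x^2 (mod 11).
For each evaluation point α_i, compute m(α_i) mod 11:
  α_1 = 8: Horner steps 10 → 5 → 10, so m(8) = 10.
  α_2 = 7: Horner steps 10 → 6 → 1, so m(7) = 1.
  α_3 = 10: Horner steps 10 → 3 → 0, so m(10) = 0.
  α_4 = 9: Horner steps 10 → 4 → 6, so m(9) = 6.
  α_5 = 5: Horner steps 10 → 8 → 10, so m(5) = 10.
  α_6 = 6: Horner steps 10 → 7 → 1, so m(6) = 1.
Codeword c = [10, 1, 0, 6, 10, 1] ∈ F_11^6.


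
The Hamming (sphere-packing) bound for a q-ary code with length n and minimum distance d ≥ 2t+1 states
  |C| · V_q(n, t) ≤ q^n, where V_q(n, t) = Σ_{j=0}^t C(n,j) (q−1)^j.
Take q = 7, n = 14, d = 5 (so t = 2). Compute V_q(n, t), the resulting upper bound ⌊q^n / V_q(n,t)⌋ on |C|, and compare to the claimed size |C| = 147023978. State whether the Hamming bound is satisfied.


V_q(n, t) = 3361, q^n = 678223072849, Hamming bound = 201792047, |C| = 147023978 ≤ bound (satisfied).

Step 1: Compute V_q(n, t) = Σ_{j=0}^2 C(n, j) (q−1)^j.
  j = 0: C(14,0)·(6)^0 = 1·1 = 1.
  j = 1: C(14,1)·(6)^1 = 14·6 = 84.
  j = 2: C(14,2)·(6)^2 = 91·36 = 3276.
  V_q(n, t) = 1 + 84 + 3276 = 3361.
Step 2: q^n = 7^14 = 678223072849.
Step 3: Hamming bound ⌊q^n / V_q(n,t)⌋ = ⌊678223072849/3361⌋ = 201792047.
Step 4: Compare |C| = 147023978 to 201792047: satisfied.
The claimed |C| lies below the Hamming bound.


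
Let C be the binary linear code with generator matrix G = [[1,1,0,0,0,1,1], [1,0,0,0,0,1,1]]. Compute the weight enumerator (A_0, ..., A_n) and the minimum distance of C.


Weight distribution: A_0 = 1, A_1 = 1, A_3 = 1, A_4 = 1. Minimum distance d = 1.

Enumerate all 2^2 = 4 messages m ∈ F_2^2.
For each, compute codeword c = mG in F_2^7, then tally its weight.
  m = 00 → c = 0000000, weight = 0.
  m = 10 → c = 1100011, weight = 4.
  m = 01 → c = 1000011, weight = 3.
  m = 11 → c = 0100000, weight = 1.
Tally weights:
  weight 0: 1 codewords.
  weight 1: 1 codewords.
  weight 3: 1 codewords.
  weight 4: 1 codewords.
Minimum distance d = smallest w > 0 with A_w > 0 = 1.
Sanity: Σ A_w = 4 = 2^2 = 4 ✓.


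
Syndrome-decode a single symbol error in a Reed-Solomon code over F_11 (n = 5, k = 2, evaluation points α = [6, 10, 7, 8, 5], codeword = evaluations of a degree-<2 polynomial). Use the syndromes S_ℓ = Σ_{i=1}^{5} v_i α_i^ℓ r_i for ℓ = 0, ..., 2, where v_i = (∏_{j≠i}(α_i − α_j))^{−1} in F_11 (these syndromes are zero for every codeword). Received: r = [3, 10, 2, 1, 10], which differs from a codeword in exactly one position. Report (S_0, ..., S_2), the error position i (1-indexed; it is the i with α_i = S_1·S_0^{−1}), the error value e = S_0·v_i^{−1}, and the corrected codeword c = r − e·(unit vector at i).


S = (9, 1, 5), error at position 5, error magnitude e = 6, c = [3, 10, 2, 1, 4].

Step 1: column multipliers v_i = (∏_{j≠i}(α_i − α_j))^{−1} mod 11.
  i = 1 (α = 6): (6−10)(6−7)(6−8)(6−5) = (−4)·(−1)·(−2)·1 = −8 ≡ 3, so v_1 = 3^{−1} = 4 (mod 11).
  i = 2 (α = 10): (10−6)(10−7)(10−8)(10−5) = 4·3·2·5 = 120 ≡ 10, so v_2 = 10^{−1} = 10 (mod 11).
  i = 3 (α = 7): (7−6)(7−10)(7−8)(7−5) = 1·(−3)·(−1)·2 = 6 ≡ 6, so v_3 = 6^{−1} = 2 (mod 11).
  i = 4 (α = 8): (8−6)(8−10)(8−7)(8−5) = 2·(−2)·1·3 = −12 ≡ 10, so v_4 = 10^{−1} = 10 (mod 11).
  i = 5 (α = 5): (5−6)(5−10)(5−7)(5−8) = (−1)·(−5)·(−2)·(−3) = 30 ≡ 8, so v_5 = 8^{−1} = 7 (mod 11).
  v = [4, 10, 2, 10, 7].
Step 2: syndromes of r = [3, 10, 2, 1, 10] (all sums mod 11).
  S_0 = Σ v_i r_i = 4·3 + 10·10 + 2·2 + 10·1 + 7·10 = 196 ≡ 9.
  S_1 = Σ v_i α_i r_i = 4·6·3 + 10·10·10 + 2·7·2 + 10·8·1 + 7·5·10 = 1530 ≡ 1.
  α_i^2 mod 11 = [3, 1, 5, 9, 3].
  S_2 = Σ v_i α_i^2 r_i = 4·3·3 + 10·1·10 + 2·5·2 + 10·9·1 + 7·3·10 = 456 ≡ 5.
  S = (9, 1, 5) ≠ 0, so r is not a codeword (an error is present).
Step 3: locate the error. For a single error e at position i, S_ℓ = v_i·e·α_i^ℓ, so α_err = S_1/S_0.
  S_0^{−1} = 9^{−1} = 5 (mod 11), so α_err = 1·5 = 5 ≡ 5 = α_5. Error position i = 5.
  Consistency check: S_2/S_1 = 5·1 = 5 ≡ 5 = α_err ✓ (single-error assumption holds).
Step 4: error magnitude e = S_0/v_5 = S_0·∏_{j≠5}(α_5 − α_j) = 9·8 = 72 ≡ 6 (mod 11).
Step 5: correct position 5: c_5 = r_5 − e = 10 − 6 ≡ 4 (mod 11). Hence c = [3, 10, 2, 1, 4].
  Check: interpolating c through the α_i gives m(x) = 9 + 10·x (degree < 2) with m(α_i) = c_i for every i, so c is indeed a codeword.


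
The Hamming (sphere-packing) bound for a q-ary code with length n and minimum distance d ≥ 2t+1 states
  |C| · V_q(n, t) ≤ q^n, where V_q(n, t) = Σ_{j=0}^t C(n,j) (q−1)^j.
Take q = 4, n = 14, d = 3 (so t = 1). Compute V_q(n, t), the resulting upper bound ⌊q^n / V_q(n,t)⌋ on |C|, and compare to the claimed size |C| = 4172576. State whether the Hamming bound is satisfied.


V_q(n, t) = 43, q^n = 268435456, Hamming bound = 6242685, |C| = 4172576 ≤ bound (satisfied).

Step 1: Compute V_q(n, t) = Σ_{j=0}^1 C(n, j) (q−1)^j.
  j = 0: C(14,0)·(3)^0 = 1·1 = 1.
  j = 1: C(14,1)·(3)^1 = 14·3 = 42.
  V_q(n, t) = 1 + 42 = 43.
Step 2: q^n = 4^14 = 268435456.
Step 3: Hamming bound ⌊q^n / V_q(n,t)⌋ = ⌊268435456/43⌋ = 6242685.
Step 4: Compare |C| = 4172576 to 6242685: satisfied.
The claimed |C| lies below the Hamming bound.


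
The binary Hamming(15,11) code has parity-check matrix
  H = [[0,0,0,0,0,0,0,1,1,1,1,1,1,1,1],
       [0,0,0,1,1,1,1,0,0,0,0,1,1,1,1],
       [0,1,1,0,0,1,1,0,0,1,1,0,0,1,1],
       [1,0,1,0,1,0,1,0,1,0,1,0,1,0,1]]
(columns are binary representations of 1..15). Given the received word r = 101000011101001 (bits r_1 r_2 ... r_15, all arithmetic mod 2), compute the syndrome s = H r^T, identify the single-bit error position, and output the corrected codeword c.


s = (1, 0, 1, 0)^T, error position = 10, corrected codeword c = 101000011001001

Compute s = H r^T mod 2 one row at a time:
  s_1 = 1 + 1 + 1 + 0 + 1 + 0 + 0 + 1 = 5 ≡ 1 (mod 2).
  s_2 = 0 + 0 + 0 + 0 + 1 + 0 + 0 + 1 = 2 ≡ 0 (mod 2).
  s_3 = 0 + 1 + 0 + 0 + 1 + 0 + 0 + 1 = 3 ≡ 1 (mod 2).
  s_4 = 1 + 1 + 0 + 0 + 1 + 0 + 0 + 1 = 4 ≡ 0 (mod 2).
s = (1, 0, 1, 0)^T — this equals column 10 of H (binary 1010), so error is at position 10.
Correct: flip bit 10 of r = 101000011101001 to get c = 101000011001001.


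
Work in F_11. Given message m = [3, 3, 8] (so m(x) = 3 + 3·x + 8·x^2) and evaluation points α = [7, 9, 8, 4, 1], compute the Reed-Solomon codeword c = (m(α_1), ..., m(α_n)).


c = [9, 7, 0, 0, 3]

Message polynomial: m(x) = 3 + 3·x + 8·x^2 (mod 11).
For each evaluation point α_i, compute m(α_i) mod 11:
  α_1 = 7: Horner steps 8 → 4 → 9, so m(7) = 9.
  α_2 = 9: Horner steps 8 → 9 → 7, so m(9) = 7.
  α_3 = 8: Horner steps 8 → 1 → 0, so m(8) = 0.
  α_4 = 4: Horner steps 8 → 2 → 0, so m(4) = 0.
  α_5 = 1: Horner steps 8 → 0 → 3, so m(1) = 3.
Codeword c = [9, 7, 0, 0, 3] ∈ F_11^5.


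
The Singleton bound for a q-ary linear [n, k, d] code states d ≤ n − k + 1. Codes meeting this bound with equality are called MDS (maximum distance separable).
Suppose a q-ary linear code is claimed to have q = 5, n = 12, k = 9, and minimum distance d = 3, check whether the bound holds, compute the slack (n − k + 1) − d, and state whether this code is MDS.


Singleton RHS = n − k + 1 = 4, slack = 1, bound satisfied, not MDS.

Singleton bound: d ≤ n − k + 1.
Here n = 12, k = 9, so n − k + 1 = 4.
Given d = 3, check d ≤ 4: YES.
Slack = (n − k + 1) − d = 1.
The code is NOT MDS (slack = 1 > 0).
Description: the claimed parameters are [12, 9, 3]_5; such a code would be non-MDS.


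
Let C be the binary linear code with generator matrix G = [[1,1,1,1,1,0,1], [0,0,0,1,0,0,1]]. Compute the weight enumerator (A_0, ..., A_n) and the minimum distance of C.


Weight distribution: A_0 = 1, A_2 = 1, A_4 = 1, A_6 = 1. Minimum distance d = 2.

Enumerate all 2^2 = 4 messages m ∈ F_2^2.
For each, compute codeword c = mG in F_2^7, then tally its weight.
  m = 00 → c = 0000000, weight = 0.
  m = 10 → c = 1111101, weight = 6.
  m = 01 → c = 0001001, weight = 2.
  m = 11 → c = 1110100, weight = 4.
Tally weights:
  weight 0: 1 codewords.
  weight 2: 1 codewords.
  weight 4: 1 codewords.
  weight 6: 1 codewords.
Minimum distance d = smallest w > 0 with A_w > 0 = 2.
Sanity: Σ A_w = 4 = 2^2 = 4 ✓.


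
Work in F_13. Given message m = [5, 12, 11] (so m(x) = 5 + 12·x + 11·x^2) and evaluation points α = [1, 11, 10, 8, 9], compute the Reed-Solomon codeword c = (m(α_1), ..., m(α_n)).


c = [2, 12, 3, 12, 3]

Message polynomial: m(x) = 5 + 12·x + 11·x^2 (mod 13).
For each evaluation point α_i, compute m(α_i) mod 13:
  α_1 = 1: Horner steps 11 → 10 → 2, so m(1) = 2.
  α_2 = 11: Horner steps 11 → 3 → 12, so m(11) = 12.
  α_3 = 10: Horner steps 11 → 5 → 3, so m(10) = 3.
  α_4 = 8: Horner steps 11 → 9 → 12, so m(8) = 12.
  α_5 = 9: Horner steps 11 → 7 → 3, so m(9) = 3.
Codeword c = [2, 12, 3, 12, 3] ∈ F_13^5.


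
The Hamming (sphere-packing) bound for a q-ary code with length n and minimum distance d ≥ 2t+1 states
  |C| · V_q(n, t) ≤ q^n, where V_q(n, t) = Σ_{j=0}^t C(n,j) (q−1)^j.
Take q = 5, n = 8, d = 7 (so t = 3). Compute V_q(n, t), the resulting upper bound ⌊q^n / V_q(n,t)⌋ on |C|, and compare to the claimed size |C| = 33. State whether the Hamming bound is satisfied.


V_q(n, t) = 4065, q^n = 390625, Hamming bound = 96, |C| = 33 ≤ bound (satisfied).

Step 1: Compute V_q(n, t) = Σ_{j=0}^3 C(n, j) (q−1)^j.
  j = 0: C(8,0)·(4)^0 = 1·1 = 1.
  j = 1: C(8,1)·(4)^1 = 8·4 = 32.
  j = 2: C(8,2)·(4)^2 = 28·16 = 448.
  j = 3: C(8,3)·(4)^3 = 56·64 = 3584.
  V_q(n, t) = 1 + 32 + 448 + 3584 = 4065.
Step 2: q^n = 5^8 = 390625.
Step 3: Hamming bound ⌊q^n / V_q(n,t)⌋ = ⌊390625/4065⌋ = 96.
Step 4: Compare |C| = 33 to 96: satisfied.
The claimed |C| lies below the Hamming bound.


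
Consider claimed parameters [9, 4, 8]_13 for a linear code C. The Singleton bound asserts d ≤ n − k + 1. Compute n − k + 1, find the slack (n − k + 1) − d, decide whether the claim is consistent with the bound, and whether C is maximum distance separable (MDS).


Singleton RHS = n − k + 1 = 6, slack = -2, bound violated (no such code; not MDS).

Singleton bound: d ≤ n − k + 1.
Here n = 9, k = 4, so n − k + 1 = 6.
Given d = 8, check d ≤ 6: NO.
Slack = (n − k + 1) − d = -2.
The slack is negative: d = 8 exceeds n − k + 1 = 6 by 2, so the Singleton bound is violated and no linear [9, 4, 8]_13 code can exist. In particular it is not MDS (MDS requires d = n − k + 1 exactly).
Description: the claimed parameters are [9, 4, 8]_13; such a code would be impossible (violates the Singleton bound).


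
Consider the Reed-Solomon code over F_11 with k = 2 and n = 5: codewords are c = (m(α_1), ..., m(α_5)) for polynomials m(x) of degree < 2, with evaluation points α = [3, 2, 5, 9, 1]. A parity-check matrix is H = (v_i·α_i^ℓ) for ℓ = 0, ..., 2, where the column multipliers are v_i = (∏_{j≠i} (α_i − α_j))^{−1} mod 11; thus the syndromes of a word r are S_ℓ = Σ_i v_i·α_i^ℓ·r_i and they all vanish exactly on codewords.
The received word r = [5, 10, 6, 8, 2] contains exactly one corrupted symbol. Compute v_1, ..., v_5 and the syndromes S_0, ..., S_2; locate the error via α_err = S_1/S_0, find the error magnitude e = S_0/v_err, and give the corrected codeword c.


S = (1, 1, 1), error at position 5, error magnitude e = 9, c = [5, 10, 6, 8, 4].

Step 1: column multipliers v_i = (∏_{j≠i}(α_i − α_j))^{−1} mod 11.
  i = 1 (α = 3): (3−2)(3−5)(3−9)(3−1) = 1·(−2)·(−6)·2 = 24 ≡ 2, so v_1 = 2^{−1} = 6 (mod 11).
  i = 2 (α = 2): (2−3)(2−5)(2−9)(2−1) = (−1)·(−3)·(−7)·1 = −21 ≡ 1, so v_2 = 1^{−1} = 1 (mod 11).
  i = 3 (α = 5): (5−3)(5−2)(5−9)(5−1) = 2·3·(−4)·4 = −96 ≡ 3, so v_3 = 3^{−1} = 4 (mod 11).
  i = 4 (α = 9): (9−3)(9−2)(9−5)(9−1) = 6·7·4·8 = 1344 ≡ 2, so v_4 = 2^{−1} = 6 (mod 11).
  i = 5 (α = 1): (1−3)(1−2)(1−5)(1−9) = (−2)·(−1)·(−4)·(−8) = 64 ≡ 9, so v_5 = 9^{−1} = 5 (mod 11).
  v = [6, 1, 4, 6, 5].
Step 2: syndromes of r = [5, 10, 6, 8, 2] (all sums mod 11).
  S_0 = Σ v_i r_i = 6·5 + 1·10 + 4·6 + 6·8 + 5·2 = 122 ≡ 1.
  S_1 = Σ v_i α_i r_i = 6·3·5 + 1·2·10 + 4·5·6 + 6·9·8 + 5·1·2 = 672 ≡ 1.
  α_i^2 mod 11 = [9, 4, 3, 4, 1].
  S_2 = Σ v_i α_i^2 r_i = 6·9·5 + 1·4·10 + 4·3·6 + 6·4·8 + 5·1·2 = 584 ≡ 1.
  S = (1, 1, 1) ≠ 0, so r is not a codeword (an error is present).
Step 3: locate the error. For a single error e at position i, S_ℓ = v_i·e·α_i^ℓ, so α_err = S_1/S_0.
  S_0^{−1} = 1^{−1} = 1 (mod 11), so α_err = 1·1 = 1 ≡ 1 = α_5. Error position i = 5.
  Consistency check: S_2/S_1 = 1·1 = 1 ≡ 1 = α_err ✓ (single-error assumption holds).
Step 4: error magnitude e = S_0/v_5 = S_0·∏_{j≠5}(α_5 − α_j) = 1·9 = 9 ≡ 9 (mod 11).
Step 5: correct position 5: c_5 = r_5 − e = 2 − 9 ≡ 4 (mod 11). Hence c = [5, 10, 6, 8, 4].
  Check: interpolating c through the α_i gives m(x) = 9 + 6·x (degree < 2) with m(α_i) = c_i for every i, so c is indeed a codeword.
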